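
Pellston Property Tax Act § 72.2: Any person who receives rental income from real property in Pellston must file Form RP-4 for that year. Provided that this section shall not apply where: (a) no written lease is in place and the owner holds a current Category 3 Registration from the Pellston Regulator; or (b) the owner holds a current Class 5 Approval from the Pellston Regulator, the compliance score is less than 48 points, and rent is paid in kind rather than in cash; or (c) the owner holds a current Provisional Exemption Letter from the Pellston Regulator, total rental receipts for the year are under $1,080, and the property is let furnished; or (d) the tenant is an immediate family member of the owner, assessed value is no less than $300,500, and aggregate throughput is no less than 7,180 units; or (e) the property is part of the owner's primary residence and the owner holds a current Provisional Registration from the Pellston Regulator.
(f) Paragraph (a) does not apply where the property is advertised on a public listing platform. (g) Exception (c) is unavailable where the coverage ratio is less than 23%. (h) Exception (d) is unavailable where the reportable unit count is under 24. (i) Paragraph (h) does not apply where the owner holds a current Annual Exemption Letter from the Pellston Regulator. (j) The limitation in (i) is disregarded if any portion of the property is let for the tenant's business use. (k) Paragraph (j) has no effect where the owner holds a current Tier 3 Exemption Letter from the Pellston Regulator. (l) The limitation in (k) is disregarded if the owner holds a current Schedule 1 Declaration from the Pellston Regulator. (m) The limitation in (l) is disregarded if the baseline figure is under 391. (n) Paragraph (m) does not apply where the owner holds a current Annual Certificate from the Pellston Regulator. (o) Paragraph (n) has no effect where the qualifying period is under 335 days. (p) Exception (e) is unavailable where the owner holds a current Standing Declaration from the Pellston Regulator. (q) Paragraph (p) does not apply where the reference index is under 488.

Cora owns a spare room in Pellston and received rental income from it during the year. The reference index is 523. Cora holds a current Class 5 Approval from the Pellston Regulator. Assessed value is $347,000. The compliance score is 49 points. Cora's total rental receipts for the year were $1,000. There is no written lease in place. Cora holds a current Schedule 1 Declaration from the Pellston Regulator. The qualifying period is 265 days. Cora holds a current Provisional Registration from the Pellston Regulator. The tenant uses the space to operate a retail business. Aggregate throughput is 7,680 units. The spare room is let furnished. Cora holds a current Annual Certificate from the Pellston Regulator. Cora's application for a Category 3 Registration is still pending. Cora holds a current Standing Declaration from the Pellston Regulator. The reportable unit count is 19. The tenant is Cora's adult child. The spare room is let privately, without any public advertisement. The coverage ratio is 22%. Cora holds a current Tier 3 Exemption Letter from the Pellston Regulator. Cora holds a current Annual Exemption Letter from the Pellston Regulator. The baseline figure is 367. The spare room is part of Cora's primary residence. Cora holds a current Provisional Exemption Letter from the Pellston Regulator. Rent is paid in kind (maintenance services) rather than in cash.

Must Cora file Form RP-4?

No — exception (d) applies; Cora is not required to file Form RP-4.

Exception (a) fails — there is no Category 3 Registration in force.
Exception (b) requires that the compliance score is less than 48 points; but the compliance score is 49 points, not less than 48 points, so (b) is unavailable.
Exception (c)'s conditions are all satisfied: a current Provisional Exemption Letter is held; total rental receipts for the year are $1,000, under the $1,080 limit; the property is let furnished. However, paragraph (g) must be considered: (g) operates against (c): the coverage ratio is 22%, less than the 23% limit. So (c) is unavailable.
All of (d)'s requirements are met (the tenant is an immediate family member; assessed value is $347,000, meeting the $300,500 threshold; aggregate throughput is 7,680 units, meeting the 7,180 units threshold). As to paragraphs (h)–(o): (h) would limit (d) — the reportable unit count is 19, under the 24 limit — but (i) sets (h) aside: (i) operates — a current Annual Exemption Letter is held. (j) applies (the space is let for business use), but yields to (k): (k) is engaged — a current Tier 3 Exemption Letter is held. (l) would limit (k) — a current Schedule 1 Declaration is held — but (m) sets (l) aside: (m) is engaged — the baseline figure is 367, under the 391 limit. (n) applies (a current Annual Certificate is held), but is displaced by (o): (o) operates against (n): the qualifying period is 265 days, under the 335 days limit. (d) remains available.
All of (e)'s requirements are met (the spare room is part of the primary residence; a current Provisional Registration is held). But: (p) applies — a current Standing Declaration is held. (q) does not operate here (the reference index is 523, not under 488), so (p) stands. Exception (e) does not apply.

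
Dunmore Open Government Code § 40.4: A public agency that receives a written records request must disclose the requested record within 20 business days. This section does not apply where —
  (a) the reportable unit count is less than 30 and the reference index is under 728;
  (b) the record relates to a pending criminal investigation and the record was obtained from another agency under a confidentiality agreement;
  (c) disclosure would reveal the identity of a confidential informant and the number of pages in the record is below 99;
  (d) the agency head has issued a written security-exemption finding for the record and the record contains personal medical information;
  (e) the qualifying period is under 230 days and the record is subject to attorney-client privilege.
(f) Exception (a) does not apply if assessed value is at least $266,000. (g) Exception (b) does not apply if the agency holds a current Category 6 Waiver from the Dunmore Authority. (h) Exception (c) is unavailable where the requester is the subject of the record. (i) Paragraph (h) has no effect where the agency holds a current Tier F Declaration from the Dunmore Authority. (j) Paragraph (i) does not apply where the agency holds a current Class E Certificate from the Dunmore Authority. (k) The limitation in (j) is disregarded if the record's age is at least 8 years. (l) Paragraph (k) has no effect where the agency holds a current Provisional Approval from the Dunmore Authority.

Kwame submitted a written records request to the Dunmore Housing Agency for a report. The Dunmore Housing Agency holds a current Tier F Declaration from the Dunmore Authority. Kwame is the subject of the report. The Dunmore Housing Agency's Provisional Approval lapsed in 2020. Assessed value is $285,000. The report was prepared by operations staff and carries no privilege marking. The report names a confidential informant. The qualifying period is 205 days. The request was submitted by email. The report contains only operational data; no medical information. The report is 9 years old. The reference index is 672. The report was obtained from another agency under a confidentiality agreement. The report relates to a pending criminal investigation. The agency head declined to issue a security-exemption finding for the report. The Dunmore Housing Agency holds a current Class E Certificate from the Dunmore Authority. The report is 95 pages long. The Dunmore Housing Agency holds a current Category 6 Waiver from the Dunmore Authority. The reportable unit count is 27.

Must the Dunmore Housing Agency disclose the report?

All of (a)'s requirements are met (the reportable unit count is 27, less than the 30 limit; the reference index is 672, under the 728 limit). However, paragraph (f) must be considered: (f) operates against (a): assessed value is $285,000, meeting the $266,000 threshold. So (a) is unavailable.
Exception (b) is satisfied on its face — the report relates to a pending investigation; the report was obtained under a confidentiality agreement. But applying paragraph (g): (g) is engaged — a current Category 6 Waiver is held. (b) is therefore removed.
Exception (c): the report names a confidential informant; the number of pages in the record is 95, below the 99 limit — every condition holds. As to paragraphs (h)–(l): (h) applies (Kwame is the subject of the report), but yields to (i): (i) operates against (h): a current Tier F Declaration is held. (j) is triggered (a current Class E Certificate is held), but is overridden by (k): (k) operates against (j): the record's age is 9 years, meeting the 8 years threshold. (l), which would lift (k), is inapplicable — no current Provisional Approval is held. So (c) applies.
Exception (d) does not apply: the agency head declined to issue a security-exemption finding.
Exception (e) fails — the report carries no privilege marking.

No — exception (c) applies; the Dunmore Housing Agency is not required to disclose the report.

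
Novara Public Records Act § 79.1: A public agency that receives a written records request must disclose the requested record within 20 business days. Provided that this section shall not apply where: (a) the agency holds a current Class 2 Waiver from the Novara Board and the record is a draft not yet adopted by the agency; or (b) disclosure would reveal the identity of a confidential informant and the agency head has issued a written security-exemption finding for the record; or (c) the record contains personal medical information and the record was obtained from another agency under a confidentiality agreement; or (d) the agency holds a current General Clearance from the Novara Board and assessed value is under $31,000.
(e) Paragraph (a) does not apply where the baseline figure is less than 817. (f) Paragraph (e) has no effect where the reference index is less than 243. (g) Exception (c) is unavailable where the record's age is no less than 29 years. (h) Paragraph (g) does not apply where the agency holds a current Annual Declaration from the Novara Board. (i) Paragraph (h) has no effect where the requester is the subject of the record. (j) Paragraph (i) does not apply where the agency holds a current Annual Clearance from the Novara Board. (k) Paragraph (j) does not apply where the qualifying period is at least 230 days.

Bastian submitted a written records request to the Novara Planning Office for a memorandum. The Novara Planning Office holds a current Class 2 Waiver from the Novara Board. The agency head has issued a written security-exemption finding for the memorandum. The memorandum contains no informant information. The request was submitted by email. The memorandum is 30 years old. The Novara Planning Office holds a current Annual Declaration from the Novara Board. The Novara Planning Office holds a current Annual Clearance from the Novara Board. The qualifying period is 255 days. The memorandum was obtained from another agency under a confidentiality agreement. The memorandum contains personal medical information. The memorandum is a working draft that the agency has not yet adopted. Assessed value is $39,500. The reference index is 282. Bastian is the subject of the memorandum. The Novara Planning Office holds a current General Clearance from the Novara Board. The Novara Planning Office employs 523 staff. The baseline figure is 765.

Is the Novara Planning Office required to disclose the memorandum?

Yes — the Novara Planning Office must disclose the memorandum.

Exception (a): a current Class 2 Waiver is held; the memorandum is an unadopted draft — every condition holds. Turning to paragraphs (e)–(f): (e) operates against (a): the baseline figure is 765, less than the 817 limit. (f) does not operate here (the reference index is 282, not less than 243), so (e) stands. (a) is therefore removed.
Exception (b) requires that disclosure would reveal the identity of a confidential informant; but the memorandum contains no informant information, so (b) is unavailable.
Exception (c): the memorandum contains personal medical information; the memorandum was obtained under a confidentiality agreement — every condition holds. But: (g) operates against (c): the record's age is 30 years, meeting the 29 years threshold. (h) would limit (g) — a current Annual Declaration is held — but (i) sets (h) aside: (i) applies — Bastian is the subject of the memorandum. (j) would limit (i) — a current Annual Clearance is held — but (k) sets (j) aside: (k) operates — the qualifying period is 255 days, meeting the 230 days threshold. So (c) is unavailable.
Exception (d) does not apply: assessed value is $39,500, not under $31,000.
Every exception is unavailable, so the rule governs.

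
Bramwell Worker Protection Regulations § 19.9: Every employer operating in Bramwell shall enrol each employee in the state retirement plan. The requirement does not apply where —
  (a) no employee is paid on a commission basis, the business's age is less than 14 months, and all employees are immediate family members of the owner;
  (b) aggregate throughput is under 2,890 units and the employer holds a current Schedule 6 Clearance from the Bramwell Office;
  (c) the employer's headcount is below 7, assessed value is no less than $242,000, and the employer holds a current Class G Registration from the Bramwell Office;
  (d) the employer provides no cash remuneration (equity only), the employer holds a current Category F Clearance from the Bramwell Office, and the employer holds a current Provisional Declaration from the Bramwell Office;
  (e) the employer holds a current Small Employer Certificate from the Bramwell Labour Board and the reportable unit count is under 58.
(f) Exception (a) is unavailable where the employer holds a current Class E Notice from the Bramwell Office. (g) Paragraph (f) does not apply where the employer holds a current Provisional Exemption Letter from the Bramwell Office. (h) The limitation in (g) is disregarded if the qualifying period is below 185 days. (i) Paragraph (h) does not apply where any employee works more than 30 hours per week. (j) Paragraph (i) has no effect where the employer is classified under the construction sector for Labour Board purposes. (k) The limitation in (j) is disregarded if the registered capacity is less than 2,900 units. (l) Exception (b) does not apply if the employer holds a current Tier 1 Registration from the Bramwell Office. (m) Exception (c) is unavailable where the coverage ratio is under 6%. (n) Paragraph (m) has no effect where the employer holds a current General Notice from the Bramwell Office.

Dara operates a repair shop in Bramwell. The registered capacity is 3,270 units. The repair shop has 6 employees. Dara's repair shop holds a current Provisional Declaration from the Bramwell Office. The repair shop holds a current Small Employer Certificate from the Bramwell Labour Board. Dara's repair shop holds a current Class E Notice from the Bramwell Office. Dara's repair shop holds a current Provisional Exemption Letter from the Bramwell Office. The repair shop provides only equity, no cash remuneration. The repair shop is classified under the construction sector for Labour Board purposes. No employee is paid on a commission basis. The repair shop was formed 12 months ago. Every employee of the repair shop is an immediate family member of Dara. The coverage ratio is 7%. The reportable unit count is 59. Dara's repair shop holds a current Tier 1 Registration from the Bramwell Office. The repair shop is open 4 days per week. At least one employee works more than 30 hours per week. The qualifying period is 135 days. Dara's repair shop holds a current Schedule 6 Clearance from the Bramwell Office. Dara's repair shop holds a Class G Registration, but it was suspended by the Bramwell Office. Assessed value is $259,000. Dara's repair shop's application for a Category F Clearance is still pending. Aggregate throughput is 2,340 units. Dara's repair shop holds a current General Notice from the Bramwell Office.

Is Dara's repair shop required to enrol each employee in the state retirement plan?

Yes — Dara's repair shop must enrol each employee in the state retirement plan.

Exception (a)'s conditions are all satisfied: no employee is paid on commission; the business's age is 12 months, less than the 14 months limit; every employee is an immediate family member. But applying paragraphs (f)–(k): (f) operates against (a): a current Class E Notice is held. (g) applies (a current Provisional Exemption Letter is held), but is itself disapplied by (h): (h) operates — the qualifying period is 135 days, below the 185 days limit. (i) is triggered (at least one employee exceeds 30 hours/week), but yields to (j): (j) operates against (i): the repair shop is classified under the construction sector. (k) is inapplicable (the registered capacity is 3,270 units, not less than 2,900 units), so (j) stands. (a) is therefore removed.
Exception (b) is satisfied on its face — aggregate throughput is 2,340 units, under the 2,890 units limit; a current Schedule 6 Clearance is held. However, paragraph (l) must be considered: (l) is triggered — a current Tier 1 Registration is held. Exception (b) does not apply.
Exception (c) does not apply: there is no Class G Registration in force.
Exception (d) fails — the Category F Clearance is not current.
Exception (e) does not apply: the reportable unit count is 59, not under 58.
No exception displaces § 19.9.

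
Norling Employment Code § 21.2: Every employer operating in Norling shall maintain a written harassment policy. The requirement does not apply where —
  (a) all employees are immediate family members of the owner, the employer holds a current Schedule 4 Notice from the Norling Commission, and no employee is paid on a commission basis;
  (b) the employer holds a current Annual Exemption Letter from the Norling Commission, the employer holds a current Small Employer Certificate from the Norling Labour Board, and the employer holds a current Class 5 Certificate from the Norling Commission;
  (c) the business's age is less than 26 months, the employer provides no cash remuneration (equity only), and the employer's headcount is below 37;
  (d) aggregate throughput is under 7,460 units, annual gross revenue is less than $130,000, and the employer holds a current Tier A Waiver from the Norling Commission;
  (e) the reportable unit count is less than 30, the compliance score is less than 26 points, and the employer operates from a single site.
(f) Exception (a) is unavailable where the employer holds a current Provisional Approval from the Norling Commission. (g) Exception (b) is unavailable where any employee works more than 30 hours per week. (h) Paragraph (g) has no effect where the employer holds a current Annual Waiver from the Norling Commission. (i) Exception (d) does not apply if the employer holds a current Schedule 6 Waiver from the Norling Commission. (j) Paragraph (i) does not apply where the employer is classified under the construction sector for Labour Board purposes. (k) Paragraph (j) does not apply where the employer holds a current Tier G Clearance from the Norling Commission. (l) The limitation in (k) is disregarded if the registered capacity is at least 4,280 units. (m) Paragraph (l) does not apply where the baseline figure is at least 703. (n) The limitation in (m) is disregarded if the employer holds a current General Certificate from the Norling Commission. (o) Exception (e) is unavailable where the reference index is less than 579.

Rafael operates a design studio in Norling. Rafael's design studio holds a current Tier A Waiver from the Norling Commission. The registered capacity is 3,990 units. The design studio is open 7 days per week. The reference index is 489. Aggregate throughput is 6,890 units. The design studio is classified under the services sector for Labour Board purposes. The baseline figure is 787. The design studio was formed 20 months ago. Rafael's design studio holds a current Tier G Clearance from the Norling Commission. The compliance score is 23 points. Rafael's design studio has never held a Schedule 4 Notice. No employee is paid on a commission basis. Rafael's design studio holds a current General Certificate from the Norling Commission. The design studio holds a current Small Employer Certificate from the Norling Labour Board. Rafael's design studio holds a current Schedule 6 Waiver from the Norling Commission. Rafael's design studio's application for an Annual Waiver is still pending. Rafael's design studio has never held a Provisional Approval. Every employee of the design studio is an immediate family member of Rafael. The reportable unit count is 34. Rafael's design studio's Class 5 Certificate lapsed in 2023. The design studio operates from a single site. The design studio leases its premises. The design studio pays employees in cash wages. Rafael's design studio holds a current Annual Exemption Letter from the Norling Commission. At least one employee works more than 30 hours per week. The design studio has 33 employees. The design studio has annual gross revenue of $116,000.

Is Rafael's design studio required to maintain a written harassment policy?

Yes — Rafael's design studio must maintain a written harassment policy.

Exception (a) requires that the employer holds a current Schedule 4 Notice from the Norling Commission; but the Schedule 4 Notice is not current, so (a) is unavailable.
Exception (b) does not apply: no current Class 5 Certificate is held.
Exception (c) requires that the employer provides no cash remuneration (equity only); but employees are paid cash wages, so (c) is unavailable.
Exception (d)'s conditions are all satisfied: aggregate throughput is 6,890 units, under the 7,460 units limit; annual gross revenue is $116,000, less than the $130,000 limit; a current Tier A Waiver is held. However, paragraphs (i)–(n) must be considered: (i) operates against (d): a current Schedule 6 Waiver is held. (j) is not engaged (the design studio is classified under the services sector), so (i) stands. Exception (d) does not apply.
Exception (e) does not apply: the reportable unit count is 34, not less than 30.
No exception is made out. Rafael's design studio falls within the general rule.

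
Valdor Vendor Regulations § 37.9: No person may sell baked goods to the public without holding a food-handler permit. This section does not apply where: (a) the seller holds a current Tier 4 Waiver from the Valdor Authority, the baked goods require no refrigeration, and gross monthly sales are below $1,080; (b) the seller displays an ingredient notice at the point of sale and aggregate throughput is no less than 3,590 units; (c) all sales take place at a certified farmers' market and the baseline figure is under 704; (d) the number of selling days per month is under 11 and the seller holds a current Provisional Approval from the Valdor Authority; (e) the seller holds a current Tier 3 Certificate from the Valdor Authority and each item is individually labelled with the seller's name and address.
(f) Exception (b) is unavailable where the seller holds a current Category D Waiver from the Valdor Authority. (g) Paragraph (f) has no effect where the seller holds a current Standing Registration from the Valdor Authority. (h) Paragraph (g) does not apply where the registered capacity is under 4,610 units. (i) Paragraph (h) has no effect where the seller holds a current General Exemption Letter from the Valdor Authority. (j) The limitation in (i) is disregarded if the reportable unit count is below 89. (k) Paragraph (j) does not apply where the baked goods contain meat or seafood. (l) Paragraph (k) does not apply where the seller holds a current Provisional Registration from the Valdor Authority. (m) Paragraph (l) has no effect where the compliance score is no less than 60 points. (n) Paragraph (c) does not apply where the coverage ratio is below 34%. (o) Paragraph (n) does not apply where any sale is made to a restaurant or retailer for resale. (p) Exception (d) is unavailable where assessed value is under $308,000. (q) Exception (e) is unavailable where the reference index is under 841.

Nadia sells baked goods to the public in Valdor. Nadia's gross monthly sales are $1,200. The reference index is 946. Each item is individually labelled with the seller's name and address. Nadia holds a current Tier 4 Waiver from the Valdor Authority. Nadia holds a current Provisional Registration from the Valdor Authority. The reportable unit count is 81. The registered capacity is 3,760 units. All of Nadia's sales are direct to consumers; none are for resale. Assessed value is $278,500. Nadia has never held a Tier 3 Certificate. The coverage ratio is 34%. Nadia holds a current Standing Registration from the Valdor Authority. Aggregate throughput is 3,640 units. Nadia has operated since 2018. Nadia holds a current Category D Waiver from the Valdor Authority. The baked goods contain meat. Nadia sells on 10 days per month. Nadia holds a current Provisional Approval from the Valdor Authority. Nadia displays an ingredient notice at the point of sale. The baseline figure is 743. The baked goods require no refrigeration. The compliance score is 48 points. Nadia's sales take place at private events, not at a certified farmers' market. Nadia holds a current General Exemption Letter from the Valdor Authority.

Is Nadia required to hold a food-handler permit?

Exception (a) requires that gross monthly sales are below $1,080; but gross monthly sales are $1,200, not below $1,080, so (a) is unavailable.
Exception (b) is satisfied on its face — an ingredient notice is displayed; aggregate throughput is 3,640 units, meeting the 3,590 units threshold. But applying paragraphs (f)–(m): (f) is triggered — a current Category D Waiver is held. (g) is engaged (a current Standing Registration is held), but is overridden by (h): (h) is triggered — the registered capacity is 3,760 units, under the 4,610 units limit. (i) would limit (h) — a current General Exemption Letter is held — but (j) sets (i) aside: (j) operates against (i): the reportable unit count is 81, below the 89 limit. (k) would limit (j) — the baked goods contain meat — but (l) sets (k) aside: (l) operates against (k): a current Provisional Registration is held. (m), which would lift (l), is not engaged — the compliance score is 48 points, short of 60 points. (b) is therefore removed.
Exception (c) fails — sales are at private events, not a certified farmers' market.
Exception (d)'s conditions are all satisfied: the number of selling days per month is 10, under the 11 limit; a current Provisional Approval is held. Turning to paragraph (p): (p) operates against (d): assessed value is $278,500, under the $308,000 limit. Exception (d) does not apply.
Exception (e) does not apply: no current Tier 3 Certificate is held.
Every exception is unavailable, so the rule governs.

Yes — Nadia must hold a food-handler permit.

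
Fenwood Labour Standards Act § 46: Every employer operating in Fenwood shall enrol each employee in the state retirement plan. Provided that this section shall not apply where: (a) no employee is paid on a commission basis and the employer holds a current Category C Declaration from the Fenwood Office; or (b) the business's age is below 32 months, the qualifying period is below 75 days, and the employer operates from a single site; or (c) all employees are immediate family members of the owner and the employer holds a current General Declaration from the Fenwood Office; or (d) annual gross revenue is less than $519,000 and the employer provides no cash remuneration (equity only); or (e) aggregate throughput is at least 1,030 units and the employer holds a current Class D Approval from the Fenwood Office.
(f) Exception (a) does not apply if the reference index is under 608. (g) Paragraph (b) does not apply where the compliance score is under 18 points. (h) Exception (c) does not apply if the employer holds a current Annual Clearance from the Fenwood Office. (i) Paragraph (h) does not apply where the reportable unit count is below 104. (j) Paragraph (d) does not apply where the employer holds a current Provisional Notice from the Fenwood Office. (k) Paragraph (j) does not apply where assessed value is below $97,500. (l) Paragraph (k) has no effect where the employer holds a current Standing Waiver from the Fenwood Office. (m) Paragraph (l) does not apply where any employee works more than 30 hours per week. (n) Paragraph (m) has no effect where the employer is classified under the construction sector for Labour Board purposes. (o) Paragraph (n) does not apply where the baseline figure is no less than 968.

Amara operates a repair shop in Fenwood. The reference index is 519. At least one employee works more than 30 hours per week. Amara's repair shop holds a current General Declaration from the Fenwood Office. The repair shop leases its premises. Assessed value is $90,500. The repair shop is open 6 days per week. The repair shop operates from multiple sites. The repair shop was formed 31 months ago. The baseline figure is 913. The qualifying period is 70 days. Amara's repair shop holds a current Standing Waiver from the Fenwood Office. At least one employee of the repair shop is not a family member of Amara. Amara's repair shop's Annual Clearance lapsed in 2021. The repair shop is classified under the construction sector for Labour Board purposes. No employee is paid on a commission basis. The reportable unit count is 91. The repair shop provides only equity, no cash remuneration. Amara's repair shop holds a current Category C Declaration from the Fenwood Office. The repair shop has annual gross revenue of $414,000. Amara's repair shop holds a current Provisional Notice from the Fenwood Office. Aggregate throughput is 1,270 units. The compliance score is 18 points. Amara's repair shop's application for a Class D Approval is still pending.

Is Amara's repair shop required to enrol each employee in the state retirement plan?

All of (a)'s requirements are met (no employee is paid on commission; a current Category C Declaration is held). But applying paragraph (f): (f) operates against (a): the reference index is 519, under the 608 limit. (a) is therefore removed.
Exception (b) fails — the employer operates from multiple sites.
Exception (c) fails — at least one employee is not a family member.
Exception (d): annual gross revenue is $414,000, less than the $519,000 limit; remuneration is equity-only — every condition holds. But: (j) operates against (d): a current Provisional Notice is held. (k) operates (assessed value is $90,500, below the $97,500 limit), but yields to (l): (l) is triggered — a current Standing Waiver is held. (m) would limit (l) — at least one employee exceeds 30 hours/week — but (n) sets (m) aside: (n) operates against (m): the repair shop is classified under the construction sector. (o) is not triggered (the baseline figure is 913, short of 968), so (n) stands. (d) is therefore removed.
Exception (e) fails — the Class D Approval is not current.
Every exception is unavailable, so the rule governs.

Yes — Amara's repair shop must enrol each employee in the state retirement plan.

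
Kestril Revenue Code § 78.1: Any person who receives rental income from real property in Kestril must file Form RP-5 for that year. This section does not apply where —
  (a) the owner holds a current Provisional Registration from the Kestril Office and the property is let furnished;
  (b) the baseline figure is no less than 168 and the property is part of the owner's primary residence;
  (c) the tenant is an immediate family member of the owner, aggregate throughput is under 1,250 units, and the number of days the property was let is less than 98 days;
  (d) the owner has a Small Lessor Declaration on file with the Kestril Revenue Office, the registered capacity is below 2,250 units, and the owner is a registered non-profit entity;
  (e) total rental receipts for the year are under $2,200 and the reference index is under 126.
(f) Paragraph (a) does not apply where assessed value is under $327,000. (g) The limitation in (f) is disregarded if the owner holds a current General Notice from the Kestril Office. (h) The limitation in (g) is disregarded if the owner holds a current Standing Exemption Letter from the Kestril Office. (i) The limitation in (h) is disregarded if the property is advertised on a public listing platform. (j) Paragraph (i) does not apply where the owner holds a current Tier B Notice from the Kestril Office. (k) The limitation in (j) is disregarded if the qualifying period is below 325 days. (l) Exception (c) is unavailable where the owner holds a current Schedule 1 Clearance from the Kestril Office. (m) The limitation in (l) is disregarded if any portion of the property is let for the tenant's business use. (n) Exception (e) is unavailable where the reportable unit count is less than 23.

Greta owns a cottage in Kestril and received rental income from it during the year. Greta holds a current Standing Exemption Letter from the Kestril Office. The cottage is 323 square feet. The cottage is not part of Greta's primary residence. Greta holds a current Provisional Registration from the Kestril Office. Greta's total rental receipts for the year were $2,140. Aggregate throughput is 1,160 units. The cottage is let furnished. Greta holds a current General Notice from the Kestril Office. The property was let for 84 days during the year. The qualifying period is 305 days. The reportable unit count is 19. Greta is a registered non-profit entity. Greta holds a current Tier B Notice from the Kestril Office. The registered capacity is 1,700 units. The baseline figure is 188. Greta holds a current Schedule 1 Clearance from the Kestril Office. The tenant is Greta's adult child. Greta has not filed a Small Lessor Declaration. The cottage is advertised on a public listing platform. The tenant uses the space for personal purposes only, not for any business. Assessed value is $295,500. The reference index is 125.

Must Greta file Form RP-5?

No — exception (a) applies; Greta is not required to file Form RP-5.

Exception (a)'s conditions are all satisfied: a current Provisional Registration is held; the property is let furnished. Considering the limiting provisions: (f) is engaged (assessed value is $295,500, under the $327,000 limit), but is itself disapplied by (g): (g) is triggered — a current General Notice is held. (h) applies (a current Standing Exemption Letter is held), but is displaced by (i): (i) operates against (h): the property is publicly advertised. (j) is engaged (a current Tier B Notice is held), but is displaced by (k): (k) is engaged — the qualifying period is 305 days, below the 325 days limit. So (a) applies.
Exception (b) does not apply: the cottage is not part of the primary residence.
All of (c)'s requirements are met (the tenant is an immediate family member; aggregate throughput is 1,160 units, under the 1,250 units limit; the number of days the property was let is 84 days, less than the 98 days limit). However, paragraphs (l)–(m) must be considered: (l) is engaged — a current Schedule 1 Clearance is held. (m) is not engaged (the space is used for personal purposes only), so (l) stands. So (c) is unavailable.
Exception (d) requires that the owner has a Small Lessor Declaration on file with the Kestril Revenue Office; but no Small Lessor Declaration is on file, so (d) is unavailable.
Exception (e) is satisfied on its face — total rental receipts for the year are $2,140, under the $2,200 limit; the reference index is 125, under the 126 limit. But applying paragraph (n): (n) operates against (e): the reportable unit count is 19, less than the 23 limit. Exception (e) does not apply.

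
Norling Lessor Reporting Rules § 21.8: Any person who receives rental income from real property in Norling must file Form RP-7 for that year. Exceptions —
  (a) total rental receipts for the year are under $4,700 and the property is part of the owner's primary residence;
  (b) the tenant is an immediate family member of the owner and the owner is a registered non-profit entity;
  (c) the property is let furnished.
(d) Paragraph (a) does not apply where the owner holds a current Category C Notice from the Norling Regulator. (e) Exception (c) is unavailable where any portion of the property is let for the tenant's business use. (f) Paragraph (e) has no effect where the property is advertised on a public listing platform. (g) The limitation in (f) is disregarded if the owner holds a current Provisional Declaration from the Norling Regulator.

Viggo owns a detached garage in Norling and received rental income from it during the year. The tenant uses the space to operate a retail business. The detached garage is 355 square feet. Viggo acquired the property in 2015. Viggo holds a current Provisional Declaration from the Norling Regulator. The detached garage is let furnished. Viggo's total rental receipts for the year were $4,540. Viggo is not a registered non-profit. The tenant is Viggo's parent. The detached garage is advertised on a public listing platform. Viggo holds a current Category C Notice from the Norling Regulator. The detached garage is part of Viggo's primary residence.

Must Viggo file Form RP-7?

Exception (a) is satisfied on its face — total rental receipts for the year are $4,540, under the $4,700 limit; the detached garage is part of the primary residence. But: (d) is engaged — a current Category C Notice is held. So (a) is unavailable.
Exception (b) fails — Viggo is not a registered non-profit.
Exception (c) is satisfied on its face — the property is let furnished. But: (e) operates — the space is let for business use. (f) would limit (e) — the property is publicly advertised — but (g) sets (f) aside: (g) is triggered — a current Provisional Declaration is held. Exception (c) does not apply.
No exception applies. The general rule governs.

Yes — Viggo must file Form RP-7.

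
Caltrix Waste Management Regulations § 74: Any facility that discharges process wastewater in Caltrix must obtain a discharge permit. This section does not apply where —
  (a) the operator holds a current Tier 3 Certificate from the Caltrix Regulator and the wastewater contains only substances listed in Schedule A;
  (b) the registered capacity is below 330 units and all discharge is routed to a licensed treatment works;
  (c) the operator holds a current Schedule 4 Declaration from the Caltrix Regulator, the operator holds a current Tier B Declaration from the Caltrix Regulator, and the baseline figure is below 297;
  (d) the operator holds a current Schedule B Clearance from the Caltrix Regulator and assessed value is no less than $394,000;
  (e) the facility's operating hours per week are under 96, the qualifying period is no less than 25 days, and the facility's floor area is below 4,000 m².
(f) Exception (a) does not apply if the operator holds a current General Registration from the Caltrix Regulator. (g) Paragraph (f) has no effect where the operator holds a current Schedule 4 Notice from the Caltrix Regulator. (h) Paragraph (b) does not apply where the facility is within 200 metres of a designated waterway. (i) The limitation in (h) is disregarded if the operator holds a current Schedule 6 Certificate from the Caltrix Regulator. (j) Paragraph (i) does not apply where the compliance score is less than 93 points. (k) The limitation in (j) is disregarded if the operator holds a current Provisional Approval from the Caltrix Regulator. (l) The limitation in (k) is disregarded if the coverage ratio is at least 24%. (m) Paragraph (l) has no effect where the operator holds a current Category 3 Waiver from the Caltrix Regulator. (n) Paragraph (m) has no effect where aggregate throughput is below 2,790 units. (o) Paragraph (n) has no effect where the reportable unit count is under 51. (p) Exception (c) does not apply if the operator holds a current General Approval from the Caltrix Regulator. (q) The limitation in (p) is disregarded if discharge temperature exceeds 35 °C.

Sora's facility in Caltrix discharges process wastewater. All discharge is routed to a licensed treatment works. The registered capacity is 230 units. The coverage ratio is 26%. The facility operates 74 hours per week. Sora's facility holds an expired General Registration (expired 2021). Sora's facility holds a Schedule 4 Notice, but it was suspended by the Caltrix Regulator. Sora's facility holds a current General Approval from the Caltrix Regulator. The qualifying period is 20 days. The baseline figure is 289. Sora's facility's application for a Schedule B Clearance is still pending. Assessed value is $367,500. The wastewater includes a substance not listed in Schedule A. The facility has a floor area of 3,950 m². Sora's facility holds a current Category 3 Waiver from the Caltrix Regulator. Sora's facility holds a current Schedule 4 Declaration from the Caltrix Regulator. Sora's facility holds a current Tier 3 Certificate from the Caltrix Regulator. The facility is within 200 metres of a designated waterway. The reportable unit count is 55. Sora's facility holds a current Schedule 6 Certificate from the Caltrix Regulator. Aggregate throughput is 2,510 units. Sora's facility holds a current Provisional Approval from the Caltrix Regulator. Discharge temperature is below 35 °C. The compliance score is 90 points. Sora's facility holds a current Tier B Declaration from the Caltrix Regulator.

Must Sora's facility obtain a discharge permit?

Exception (a) fails — the wastewater includes a non-Schedule-A substance.
All of (b)'s requirements are met (the registered capacity is 230 units, below the 330 units limit; discharge is routed to a licensed treatment works). But applying paragraphs (h)–(o): (h) operates against (b): the facility is within 200 m of a designated waterway. (i) is triggered (a current Schedule 6 Certificate is held), but is itself disapplied by (j): (j) operates against (i): the compliance score is 90 points, less than the 93 points limit. (k) is triggered (a current Provisional Approval is held), but yields to (l): (l) applies — the coverage ratio is 26%, meeting the 24% threshold. (m) would limit (l) — a current Category 3 Waiver is held — but (n) sets (m) aside: (n) is triggered — aggregate throughput is 2,510 units, below the 2,790 units limit. (o) does not operate here (the reportable unit count is 55, not under 51), so (n) stands. (b) is therefore removed.
Exception (c) is satisfied on its face — a current Schedule 4 Declaration is held; a current Tier B Declaration is held; the baseline figure is 289, below the 297 limit. But applying paragraphs (p)–(q): (p) is engaged — a current General Approval is held. (q), which would lift (p), is inapplicable — discharge temperature is below 35 °C. (c) is therefore removed.
Exception (d) does not apply: no current Schedule B Clearance is held.
Exception (e) requires that the qualifying period is no less than 25 days; but the qualifying period is 20 days, short of 25 days, so (e) is unavailable.
Every exception is unavailable, so the rule governs.

Yes — Sora's facility must obtain a discharge permit.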